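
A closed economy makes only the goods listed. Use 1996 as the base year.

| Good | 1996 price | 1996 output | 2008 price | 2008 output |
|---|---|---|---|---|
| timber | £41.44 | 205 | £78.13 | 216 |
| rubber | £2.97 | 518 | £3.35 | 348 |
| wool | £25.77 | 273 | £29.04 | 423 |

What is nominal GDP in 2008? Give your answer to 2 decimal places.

Nominal GDP 2008 = Σ (p_2008 × q_2008) = 78.13·216 + 3.35·348 + 29.04·423 = 30325.80.

£30325.80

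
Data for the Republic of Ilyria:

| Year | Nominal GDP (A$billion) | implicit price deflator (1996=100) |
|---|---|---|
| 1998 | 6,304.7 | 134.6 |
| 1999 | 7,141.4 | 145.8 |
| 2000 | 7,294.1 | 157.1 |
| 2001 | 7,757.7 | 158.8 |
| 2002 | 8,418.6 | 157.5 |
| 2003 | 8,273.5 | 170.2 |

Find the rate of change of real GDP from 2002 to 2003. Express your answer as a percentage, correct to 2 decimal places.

Real GDP 2002 = 8418.6/1.575 = 5345.14.
Real GDP 2003 = 8273.5/1.702 = 4861.05.
Change = 4861.05/5345.14 − 1 = -0.0906.

-9.06%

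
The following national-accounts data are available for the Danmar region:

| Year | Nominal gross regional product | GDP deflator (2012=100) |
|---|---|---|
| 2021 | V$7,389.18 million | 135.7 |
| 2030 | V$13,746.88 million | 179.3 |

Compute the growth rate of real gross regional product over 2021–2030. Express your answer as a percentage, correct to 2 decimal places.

Real gross regional product 2021 = 7389.18 / 1.357 = 5445.23.
Real gross regional product 2030 = 13746.88 / 1.793 = 7666.97.
Real growth = 7666.97 / 5445.23 − 1 = 0.4080.

40.80%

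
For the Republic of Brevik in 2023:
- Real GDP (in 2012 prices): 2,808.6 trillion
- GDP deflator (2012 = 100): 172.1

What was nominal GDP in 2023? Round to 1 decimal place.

Nominal GDP = Real × (GDP deflator/100) = 2808.6 × 1.721 = 4833.60.

4,833.6 trillion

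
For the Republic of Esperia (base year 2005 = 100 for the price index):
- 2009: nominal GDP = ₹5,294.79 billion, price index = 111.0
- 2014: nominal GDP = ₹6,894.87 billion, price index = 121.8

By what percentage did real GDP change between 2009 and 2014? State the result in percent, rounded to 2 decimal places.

Real GDP 2009 = 5294.79 / 1.110 = 4770.08.
Real GDP 2014 = 6894.87 / 1.218 = 5660.81.
Real growth = 5660.81 / 4770.08 − 1 = 0.1867.

18.67%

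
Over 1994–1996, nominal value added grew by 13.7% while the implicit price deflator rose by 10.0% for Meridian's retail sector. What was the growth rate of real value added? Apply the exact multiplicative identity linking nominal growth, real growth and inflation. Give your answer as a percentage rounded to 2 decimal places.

(1 + g_nom) = (1 + g_real)(1 + π), so g_real = 1.1370 / 1.1000 − 1 = 0.03364.

3.36%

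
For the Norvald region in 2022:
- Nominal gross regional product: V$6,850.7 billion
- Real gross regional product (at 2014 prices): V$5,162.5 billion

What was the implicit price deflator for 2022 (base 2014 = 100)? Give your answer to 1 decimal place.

implicit price deflator = (Nominal / Real) × 100 = 6850.7 / 5162.5 × 100 = 132.70.

132.7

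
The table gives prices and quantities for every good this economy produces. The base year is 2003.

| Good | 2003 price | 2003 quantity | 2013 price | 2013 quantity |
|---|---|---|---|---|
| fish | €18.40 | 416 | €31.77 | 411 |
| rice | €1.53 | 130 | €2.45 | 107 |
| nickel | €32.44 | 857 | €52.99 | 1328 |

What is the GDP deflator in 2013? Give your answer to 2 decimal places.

164.72

Nominal GDP 2013 = 31.77·411 + 2.45·107 + 52.99·1328 = 83690.34.
Real GDP 2013 (at 2003 prices) = 18.40·411 + 1.53·107 + 32.44·1328 = 50806.43.
Deflator = Nominal/Real × 100 = 83690.34/50806.43 × 100 = 164.724.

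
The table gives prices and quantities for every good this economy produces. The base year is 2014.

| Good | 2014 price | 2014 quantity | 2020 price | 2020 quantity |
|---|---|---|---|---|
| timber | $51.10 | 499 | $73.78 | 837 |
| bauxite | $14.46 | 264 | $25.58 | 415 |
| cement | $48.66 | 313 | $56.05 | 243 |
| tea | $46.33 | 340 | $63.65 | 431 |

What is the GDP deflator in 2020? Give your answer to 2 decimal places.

140.79

Nominal GDP 2020 = 73.78·837 + 25.58·415 + 56.05·243 + 63.65·431 = 113422.86.
Real GDP 2020 (at 2014 prices) = 51.10·837 + 14.46·415 + 48.66·243 + 46.33·431 = 80564.21.
Deflator = Nominal/Real × 100 = 113422.86/80564.21 × 100 = 140.786.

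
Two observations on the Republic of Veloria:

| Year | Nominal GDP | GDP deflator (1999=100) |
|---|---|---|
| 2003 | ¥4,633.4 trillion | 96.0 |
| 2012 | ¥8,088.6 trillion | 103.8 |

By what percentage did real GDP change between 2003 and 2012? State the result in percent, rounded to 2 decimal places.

61.45%

Deflate each year: 2003 → 4633.4/0.960 = 4826.46; 2012 → 8088.6/1.038 = 7792.49.
So real GDP changed by 7792.49/4826.46 − 1 = 0.6145, i.e. 61.45%.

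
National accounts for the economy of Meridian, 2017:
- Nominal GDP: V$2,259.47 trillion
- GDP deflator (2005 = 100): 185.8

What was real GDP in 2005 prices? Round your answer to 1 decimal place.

Real GDP = Nominal / (GDP deflator/100) = 2259.47 / 1.858 = 1216.08.

V$1,216.1 trillion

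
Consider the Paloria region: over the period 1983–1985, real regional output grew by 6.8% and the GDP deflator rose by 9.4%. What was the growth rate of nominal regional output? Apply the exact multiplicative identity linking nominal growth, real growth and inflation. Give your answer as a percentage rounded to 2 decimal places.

16.84%

(1 + g_nom) = (1 + g_real)(1 + π) = 1.0680 × 1.0940 = 1.16839.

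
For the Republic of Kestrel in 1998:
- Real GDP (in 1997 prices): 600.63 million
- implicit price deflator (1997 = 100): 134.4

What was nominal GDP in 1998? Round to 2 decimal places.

Nominal GDP = Real × (implicit price deflator/100) = 600.63 × 1.344 = 807.25.

807.25 million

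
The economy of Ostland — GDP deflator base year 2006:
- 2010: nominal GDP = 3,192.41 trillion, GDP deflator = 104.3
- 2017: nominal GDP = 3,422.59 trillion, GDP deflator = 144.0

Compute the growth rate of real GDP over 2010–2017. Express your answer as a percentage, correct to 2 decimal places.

-22.35%

Real GDP 2010 = 3192.41 / 1.043 = 3060.80.
Real GDP 2017 = 3422.59 / 1.440 = 2376.80.
Real growth = 2376.80 / 3060.80 − 1 = -0.2235.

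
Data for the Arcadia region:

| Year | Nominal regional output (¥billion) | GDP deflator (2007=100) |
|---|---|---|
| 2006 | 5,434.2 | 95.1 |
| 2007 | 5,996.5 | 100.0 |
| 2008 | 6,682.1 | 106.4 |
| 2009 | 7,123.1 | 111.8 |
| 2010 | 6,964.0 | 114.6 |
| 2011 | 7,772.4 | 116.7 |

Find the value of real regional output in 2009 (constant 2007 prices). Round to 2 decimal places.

Real regional output 2009 = 7123.1 / 1.118 = 6371.29.

¥6,371.29 billion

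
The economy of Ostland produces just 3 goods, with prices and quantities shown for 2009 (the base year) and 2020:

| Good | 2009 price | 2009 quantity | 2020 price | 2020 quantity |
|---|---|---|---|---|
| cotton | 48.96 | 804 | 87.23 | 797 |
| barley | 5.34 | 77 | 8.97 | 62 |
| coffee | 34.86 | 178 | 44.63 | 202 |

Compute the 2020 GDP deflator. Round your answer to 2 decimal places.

170.48

Nominal GDP 2020 = 87.23·797 + 8.97·62 + 44.63·202 = 79093.71.
Real GDP 2020 (at 2009 prices) = 48.96·797 + 5.34·62 + 34.86·202 = 46393.92.
Deflator = Nominal/Real × 100 = 79093.71/46393.92 × 100 = 170.483.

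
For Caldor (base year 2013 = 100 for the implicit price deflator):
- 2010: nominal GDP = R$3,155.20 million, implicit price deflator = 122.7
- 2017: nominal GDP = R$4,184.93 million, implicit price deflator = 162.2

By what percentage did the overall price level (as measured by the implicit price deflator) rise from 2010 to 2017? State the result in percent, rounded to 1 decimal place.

Price-level change = 162.2 / 122.7 − 1 = 0.3219.

32.2%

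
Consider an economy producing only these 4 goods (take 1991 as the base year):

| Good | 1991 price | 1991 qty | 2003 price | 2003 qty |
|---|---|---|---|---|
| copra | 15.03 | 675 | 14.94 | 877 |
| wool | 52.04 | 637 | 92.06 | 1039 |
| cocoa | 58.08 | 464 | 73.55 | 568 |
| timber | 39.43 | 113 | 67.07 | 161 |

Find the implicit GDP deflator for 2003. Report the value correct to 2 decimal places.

Nominal GDP 2003 = 14.94·877 + 92.06·1039 + 73.55·568 + 67.07·161 = 161327.39.
Real GDP 2003 (at 1991 prices) = 15.03·877 + 52.04·1039 + 58.08·568 + 39.43·161 = 106588.54.
Deflator = Nominal/Real × 100 = 161327.39/106588.54 × 100 = 151.355.

151.36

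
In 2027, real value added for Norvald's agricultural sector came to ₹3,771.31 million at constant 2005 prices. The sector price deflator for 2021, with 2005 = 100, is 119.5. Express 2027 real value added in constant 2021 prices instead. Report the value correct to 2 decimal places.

Real value added in 2021 prices = Real value added in 2005 prices × (P_2021/P_2005) = 3771.31 × 1.195 = 4506.72.

₹4,506.72 million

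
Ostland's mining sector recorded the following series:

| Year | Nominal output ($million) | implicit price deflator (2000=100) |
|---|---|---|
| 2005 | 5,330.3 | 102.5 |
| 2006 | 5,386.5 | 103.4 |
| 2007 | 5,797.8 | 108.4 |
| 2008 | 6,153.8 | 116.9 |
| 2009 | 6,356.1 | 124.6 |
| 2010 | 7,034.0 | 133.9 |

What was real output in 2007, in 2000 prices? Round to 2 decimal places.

Real output 2007 = 5797.8 / 1.084 = 5348.52.

$5,348.52 million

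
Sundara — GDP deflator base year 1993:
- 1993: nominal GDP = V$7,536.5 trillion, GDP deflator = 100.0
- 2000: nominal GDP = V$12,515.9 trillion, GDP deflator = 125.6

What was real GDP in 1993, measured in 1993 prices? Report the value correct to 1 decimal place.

V$7,536.5 trillion

Real GDP = Nominal / (GDP deflator/100) = 7536.5 / 1.000 = 7536.50.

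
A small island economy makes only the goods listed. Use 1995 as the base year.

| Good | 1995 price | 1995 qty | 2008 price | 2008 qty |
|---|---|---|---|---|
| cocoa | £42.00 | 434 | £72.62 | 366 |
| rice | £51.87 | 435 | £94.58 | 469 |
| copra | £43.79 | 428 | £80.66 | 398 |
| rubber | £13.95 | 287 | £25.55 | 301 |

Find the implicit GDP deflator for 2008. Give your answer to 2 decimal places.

180.56

Nominal GDP 2008 = 72.62·366 + 94.58·469 + 80.66·398 + 25.55·301 = 110730.17.
Real GDP 2008 (at 1995 prices) = 42.00·366 + 51.87·469 + 43.79·398 + 13.95·301 = 61326.40.
Deflator = Nominal/Real × 100 = 110730.17/61326.40 × 100 = 180.559.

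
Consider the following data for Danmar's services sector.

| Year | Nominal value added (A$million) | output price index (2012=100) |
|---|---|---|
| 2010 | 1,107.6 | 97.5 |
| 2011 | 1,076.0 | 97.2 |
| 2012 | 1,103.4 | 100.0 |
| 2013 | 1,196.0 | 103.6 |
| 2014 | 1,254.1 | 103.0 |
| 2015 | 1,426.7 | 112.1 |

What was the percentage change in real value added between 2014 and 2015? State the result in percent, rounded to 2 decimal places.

Real value added 2014 = 1254.1/1.030 = 1217.57.
Real value added 2015 = 1426.7/1.121 = 1272.70.
Change = 1272.70/1217.57 − 1 = 0.0453.

4.53%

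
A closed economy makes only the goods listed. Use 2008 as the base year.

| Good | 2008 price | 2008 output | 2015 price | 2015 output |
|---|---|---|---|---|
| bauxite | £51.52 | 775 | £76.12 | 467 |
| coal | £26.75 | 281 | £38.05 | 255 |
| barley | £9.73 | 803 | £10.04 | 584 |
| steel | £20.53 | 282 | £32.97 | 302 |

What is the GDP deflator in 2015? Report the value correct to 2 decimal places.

142.81

Nominal GDP 2015 = 76.12·467 + 38.05·255 + 10.04·584 + 32.97·302 = 61071.09.
Real GDP 2015 (at 2008 prices) = 51.52·467 + 26.75·255 + 9.73·584 + 20.53·302 = 42763.47.
Deflator = Nominal/Real × 100 = 61071.09/42763.47 × 100 = 142.811.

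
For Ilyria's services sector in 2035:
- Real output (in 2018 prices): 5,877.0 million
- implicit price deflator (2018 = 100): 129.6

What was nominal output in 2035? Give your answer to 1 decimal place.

7,616.6 million

Nominal output = Real × (implicit price deflator/100) = 5877.0 × 1.296 = 7616.59.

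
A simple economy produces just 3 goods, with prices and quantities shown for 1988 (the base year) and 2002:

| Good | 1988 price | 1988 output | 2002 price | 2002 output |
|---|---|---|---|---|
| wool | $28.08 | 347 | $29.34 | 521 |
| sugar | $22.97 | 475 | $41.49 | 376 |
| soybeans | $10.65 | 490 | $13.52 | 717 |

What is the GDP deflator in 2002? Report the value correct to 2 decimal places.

Nominal GDP 2002 = 29.34·521 + 41.49·376 + 13.52·717 = 40580.22.
Real GDP 2002 (at 1988 prices) = 28.08·521 + 22.97·376 + 10.65·717 = 30902.45.
Deflator = Nominal/Real × 100 = 40580.22/30902.45 × 100 = 131.317.

131.32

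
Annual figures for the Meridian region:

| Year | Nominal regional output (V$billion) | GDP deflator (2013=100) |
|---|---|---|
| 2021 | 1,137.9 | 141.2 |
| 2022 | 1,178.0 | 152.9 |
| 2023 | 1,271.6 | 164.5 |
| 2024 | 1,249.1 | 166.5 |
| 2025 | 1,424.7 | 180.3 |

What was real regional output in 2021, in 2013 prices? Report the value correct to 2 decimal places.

V$805.88 billion

Real regional output 2021 = 1137.9 / 1.412 = 805.88.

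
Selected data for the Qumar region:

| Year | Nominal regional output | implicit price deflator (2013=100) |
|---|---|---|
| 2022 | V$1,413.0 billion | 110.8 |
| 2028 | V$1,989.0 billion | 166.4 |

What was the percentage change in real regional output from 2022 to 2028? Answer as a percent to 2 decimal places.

-6.27%

Real regional output 2022 = 1413.0 / 1.108 = 1275.27.
Real regional output 2028 = 1989.0 / 1.664 = 1195.31.
Real growth = 1195.31 / 1275.27 − 1 = -0.0627.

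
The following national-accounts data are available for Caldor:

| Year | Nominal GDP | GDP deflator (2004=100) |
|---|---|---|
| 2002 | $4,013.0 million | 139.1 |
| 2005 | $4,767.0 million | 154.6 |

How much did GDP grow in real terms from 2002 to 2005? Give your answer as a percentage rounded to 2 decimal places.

6.88%

Deflate each year: 2002 → 4013.0/1.391 = 2884.97; 2005 → 4767.0/1.546 = 3083.44.
So real GDP changed by 3083.44/2884.97 − 1 = 0.0688, i.e. 6.88%.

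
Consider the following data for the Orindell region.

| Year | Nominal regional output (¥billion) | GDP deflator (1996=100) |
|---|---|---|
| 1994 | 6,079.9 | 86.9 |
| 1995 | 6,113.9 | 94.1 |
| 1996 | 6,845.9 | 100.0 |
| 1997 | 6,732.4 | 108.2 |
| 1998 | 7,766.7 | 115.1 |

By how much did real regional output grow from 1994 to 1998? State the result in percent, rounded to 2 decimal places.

-3.55%

Real regional output 1994 = 6079.9/0.869 = 6996.43.
Real regional output 1998 = 7766.7/1.151 = 6747.78.
Change = 6747.78/6996.43 − 1 = -0.0355.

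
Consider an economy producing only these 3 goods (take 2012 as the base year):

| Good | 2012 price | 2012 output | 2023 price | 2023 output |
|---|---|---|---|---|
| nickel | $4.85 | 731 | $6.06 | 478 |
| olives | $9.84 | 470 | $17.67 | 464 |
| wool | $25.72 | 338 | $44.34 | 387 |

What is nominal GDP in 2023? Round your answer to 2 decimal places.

$28255.14

Nominal GDP 2023 = Σ (p_2023 × q_2023) = 6.06·478 + 17.67·464 + 44.34·387 = 28255.14.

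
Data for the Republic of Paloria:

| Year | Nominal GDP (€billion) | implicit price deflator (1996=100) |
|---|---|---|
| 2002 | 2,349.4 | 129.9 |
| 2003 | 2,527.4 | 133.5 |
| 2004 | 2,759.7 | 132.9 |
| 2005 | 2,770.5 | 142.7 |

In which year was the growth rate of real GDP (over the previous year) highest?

2003: real = 2527.4/1.335 = 1893.18; growth vs 2002 (1808.62) = 4.68%.
2004: real = 2759.7/1.329 = 2076.52; growth vs 2003 (1893.18) = 9.68%.
2005: real = 2770.5/1.427 = 1941.49; growth vs 2004 (2076.52) = -6.50%.

2004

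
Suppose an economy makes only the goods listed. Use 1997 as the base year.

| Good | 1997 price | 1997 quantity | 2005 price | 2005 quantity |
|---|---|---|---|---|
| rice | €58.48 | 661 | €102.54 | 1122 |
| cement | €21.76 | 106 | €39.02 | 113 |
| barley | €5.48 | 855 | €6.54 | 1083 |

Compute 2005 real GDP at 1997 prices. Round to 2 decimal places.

€74008.28

Real GDP 2005 = Σ (p_1997 × q_2005) = 58.48·1122 + 21.76·113 + 5.48·1083 = 74008.28.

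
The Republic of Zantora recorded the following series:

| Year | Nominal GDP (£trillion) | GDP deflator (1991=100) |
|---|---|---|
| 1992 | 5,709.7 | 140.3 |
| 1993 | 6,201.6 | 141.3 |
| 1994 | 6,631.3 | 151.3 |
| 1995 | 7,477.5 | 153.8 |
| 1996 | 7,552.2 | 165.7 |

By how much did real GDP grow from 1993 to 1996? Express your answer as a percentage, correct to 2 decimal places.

Real GDP 1993 = 6201.6/1.413 = 4388.96.
Real GDP 1996 = 7552.2/1.657 = 4557.75.
Change = 4557.75/4388.96 − 1 = 0.0385.

3.85%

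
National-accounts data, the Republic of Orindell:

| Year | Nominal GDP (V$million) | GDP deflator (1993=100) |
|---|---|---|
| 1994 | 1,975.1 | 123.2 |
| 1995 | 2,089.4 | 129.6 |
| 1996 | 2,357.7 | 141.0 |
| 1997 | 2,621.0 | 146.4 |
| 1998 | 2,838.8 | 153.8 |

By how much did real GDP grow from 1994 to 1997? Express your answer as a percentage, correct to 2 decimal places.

Real GDP 1994 = 1975.1/1.232 = 1603.17.
Real GDP 1997 = 2621.0/1.464 = 1790.30.
Change = 1790.30/1603.17 − 1 = 0.1167.

11.67%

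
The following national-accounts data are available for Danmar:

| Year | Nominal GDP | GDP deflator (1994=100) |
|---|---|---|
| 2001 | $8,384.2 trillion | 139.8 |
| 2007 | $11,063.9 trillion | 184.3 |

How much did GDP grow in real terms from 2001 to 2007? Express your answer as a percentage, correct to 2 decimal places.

0.10%

Real GDP 2001 = 8384.2 / 1.398 = 5997.28.
Real GDP 2007 = 11063.9 / 1.843 = 6003.20.
Real growth = 6003.20 / 5997.28 − 1 = 0.0010.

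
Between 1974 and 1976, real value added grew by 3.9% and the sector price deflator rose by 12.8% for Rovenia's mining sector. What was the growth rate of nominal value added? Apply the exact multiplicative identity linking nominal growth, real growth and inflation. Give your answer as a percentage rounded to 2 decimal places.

17.20%

(1 + g_nom) = (1 + g_real)(1 + π) = 1.0390 × 1.1280 = 1.17199.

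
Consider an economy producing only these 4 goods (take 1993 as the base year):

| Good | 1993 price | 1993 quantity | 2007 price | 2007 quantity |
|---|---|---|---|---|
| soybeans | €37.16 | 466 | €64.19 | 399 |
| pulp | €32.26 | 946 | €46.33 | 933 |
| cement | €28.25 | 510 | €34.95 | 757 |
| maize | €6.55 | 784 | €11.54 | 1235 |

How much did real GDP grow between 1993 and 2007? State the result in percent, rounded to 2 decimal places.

Real GDP 1993 = Nominal GDP 1993 = 37.16·466 + 32.26·946 + 28.25·510 + 6.55·784 = 67377.22.
Real GDP 2007 (at 1993 prices) = 37.16·399 + 32.26·933 + 28.25·757 + 6.55·1235 = 74399.92.
Real growth = 74399.92/67377.22 − 1 = 0.1042.

10.42%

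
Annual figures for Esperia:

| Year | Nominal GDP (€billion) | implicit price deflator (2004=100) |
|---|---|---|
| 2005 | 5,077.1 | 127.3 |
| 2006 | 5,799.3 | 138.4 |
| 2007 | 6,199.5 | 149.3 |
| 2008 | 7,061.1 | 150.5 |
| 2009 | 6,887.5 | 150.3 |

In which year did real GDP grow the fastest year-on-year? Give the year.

2008

2006: real = 5799.3/1.384 = 4190.25; growth vs 2005 (3988.30) = 5.06%.
2007: real = 6199.5/1.493 = 4152.38; growth vs 2006 (4190.25) = -0.90%.
2008: real = 7061.1/1.505 = 4691.76; growth vs 2007 (4152.38) = 12.99%.
2009: real = 6887.5/1.503 = 4582.50; growth vs 2008 (4691.76) = -2.33%.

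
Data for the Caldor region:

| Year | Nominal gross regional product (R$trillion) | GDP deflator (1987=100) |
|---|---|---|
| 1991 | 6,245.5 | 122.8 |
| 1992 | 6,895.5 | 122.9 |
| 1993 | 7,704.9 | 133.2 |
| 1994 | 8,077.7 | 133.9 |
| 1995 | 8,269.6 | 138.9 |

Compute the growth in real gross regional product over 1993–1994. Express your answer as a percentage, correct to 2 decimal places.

4.29%

Real gross regional product 1993 = 7704.9/1.332 = 5784.46.
Real gross regional product 1994 = 8077.7/1.339 = 6032.64.
Change = 6032.64/5784.46 − 1 = 0.0429.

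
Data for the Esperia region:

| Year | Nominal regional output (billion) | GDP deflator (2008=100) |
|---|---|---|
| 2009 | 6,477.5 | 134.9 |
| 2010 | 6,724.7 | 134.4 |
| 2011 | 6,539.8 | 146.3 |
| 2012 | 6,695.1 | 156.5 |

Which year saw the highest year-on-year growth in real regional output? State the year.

2010

2010: real = 6724.7/1.344 = 5003.50; growth vs 2009 (4801.70) = 4.20%.
2011: real = 6539.8/1.463 = 4470.13; growth vs 2010 (5003.50) = -10.66%.
2012: real = 6695.1/1.565 = 4278.02; growth vs 2011 (4470.13) = -4.30%.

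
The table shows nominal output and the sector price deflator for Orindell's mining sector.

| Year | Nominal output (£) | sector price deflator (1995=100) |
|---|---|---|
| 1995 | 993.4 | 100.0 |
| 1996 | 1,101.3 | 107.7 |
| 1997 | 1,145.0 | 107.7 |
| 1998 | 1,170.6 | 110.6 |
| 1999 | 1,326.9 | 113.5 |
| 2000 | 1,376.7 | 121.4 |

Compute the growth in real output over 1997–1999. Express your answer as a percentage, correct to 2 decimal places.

Real output 1997 = 1145.0/1.077 = 1063.14.
Real output 1999 = 1326.9/1.135 = 1169.07.
Change = 1169.07/1063.14 − 1 = 0.0996.

9.96%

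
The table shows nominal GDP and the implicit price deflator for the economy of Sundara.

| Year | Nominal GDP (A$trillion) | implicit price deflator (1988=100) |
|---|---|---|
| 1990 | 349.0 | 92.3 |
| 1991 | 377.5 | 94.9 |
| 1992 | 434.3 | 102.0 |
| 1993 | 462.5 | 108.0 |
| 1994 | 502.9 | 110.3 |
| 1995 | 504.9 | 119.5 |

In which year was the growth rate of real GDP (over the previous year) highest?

1992

1991: real = 377.5/0.949 = 397.79; growth vs 1990 (378.11) = 5.20%.
1992: real = 434.3/1.020 = 425.78; growth vs 1991 (397.79) = 7.04%.
1993: real = 462.5/1.080 = 428.24; growth vs 1992 (425.78) = 0.58%.
1994: real = 502.9/1.103 = 455.94; growth vs 1993 (428.24) = 6.47%.
1995: real = 504.9/1.195 = 422.51; growth vs 1994 (455.94) = -7.33%.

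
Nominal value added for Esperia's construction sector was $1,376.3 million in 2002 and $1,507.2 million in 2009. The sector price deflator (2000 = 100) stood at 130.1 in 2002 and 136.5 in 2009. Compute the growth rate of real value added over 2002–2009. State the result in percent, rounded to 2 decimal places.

Deflate each year: 2002 → 1376.3/1.301 = 1057.88; 2009 → 1507.2/1.365 = 1104.18.
So real value added changed by 1104.18/1057.88 − 1 = 0.0438, i.e. 4.38%.

4.38%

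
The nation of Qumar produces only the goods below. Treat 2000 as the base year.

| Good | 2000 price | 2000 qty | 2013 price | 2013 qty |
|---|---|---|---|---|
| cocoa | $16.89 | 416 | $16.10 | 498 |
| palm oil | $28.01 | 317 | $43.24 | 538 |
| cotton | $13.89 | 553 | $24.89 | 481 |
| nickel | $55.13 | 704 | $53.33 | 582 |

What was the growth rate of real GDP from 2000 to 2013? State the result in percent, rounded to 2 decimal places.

-0.24%

Real GDP 2000 = Nominal GDP 2000 = 16.89·416 + 28.01·317 + 13.89·553 + 55.13·704 = 62398.10.
Real GDP 2013 (at 2000 prices) = 16.89·498 + 28.01·538 + 13.89·481 + 55.13·582 = 62247.35.
Real growth = 62247.35/62398.10 − 1 = -0.0024.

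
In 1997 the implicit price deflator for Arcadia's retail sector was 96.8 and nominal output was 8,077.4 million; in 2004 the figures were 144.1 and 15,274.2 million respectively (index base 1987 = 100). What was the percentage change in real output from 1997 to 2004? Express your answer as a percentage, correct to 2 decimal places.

Real output 1997 = 8077.4 / 0.968 = 8344.42.
Real output 2004 = 15274.2 / 1.441 = 10599.72.
Real growth = 10599.72 / 8344.42 − 1 = 0.2703.

27.03%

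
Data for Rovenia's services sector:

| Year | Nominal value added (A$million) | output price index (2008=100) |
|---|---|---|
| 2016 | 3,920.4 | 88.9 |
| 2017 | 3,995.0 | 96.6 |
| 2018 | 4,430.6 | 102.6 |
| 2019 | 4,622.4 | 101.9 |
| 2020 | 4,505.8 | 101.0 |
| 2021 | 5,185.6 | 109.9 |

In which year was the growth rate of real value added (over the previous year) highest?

2021

2017: real = 3995.0/0.966 = 4135.61; growth vs 2016 (4409.90) = -6.22%.
2018: real = 4430.6/1.026 = 4318.32; growth vs 2017 (4135.61) = 4.42%.
2019: real = 4622.4/1.019 = 4536.21; growth vs 2018 (4318.32) = 5.05%.
2020: real = 4505.8/1.010 = 4461.19; growth vs 2019 (4536.21) = -1.65%.
2021: real = 5185.6/1.099 = 4718.47; growth vs 2020 (4461.19) = 5.77%.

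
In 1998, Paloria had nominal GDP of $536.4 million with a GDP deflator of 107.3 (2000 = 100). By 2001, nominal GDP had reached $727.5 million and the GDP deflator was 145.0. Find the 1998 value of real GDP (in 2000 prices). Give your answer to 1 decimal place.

Real GDP = Nominal / (GDP deflator/100) = 536.4 / 1.073 = 499.91.

$499.9 million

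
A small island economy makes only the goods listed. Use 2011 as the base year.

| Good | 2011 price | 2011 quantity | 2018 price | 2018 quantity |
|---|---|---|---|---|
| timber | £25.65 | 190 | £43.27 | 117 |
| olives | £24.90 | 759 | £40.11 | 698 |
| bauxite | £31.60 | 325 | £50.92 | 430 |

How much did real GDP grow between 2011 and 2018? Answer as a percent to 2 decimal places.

Real GDP 2011 = Nominal GDP 2011 = 25.65·190 + 24.90·759 + 31.60·325 = 34042.60.
Real GDP 2018 (at 2011 prices) = 25.65·117 + 24.90·698 + 31.60·430 = 33969.25.
Real growth = 33969.25/34042.60 − 1 = -0.0022.

-0.22%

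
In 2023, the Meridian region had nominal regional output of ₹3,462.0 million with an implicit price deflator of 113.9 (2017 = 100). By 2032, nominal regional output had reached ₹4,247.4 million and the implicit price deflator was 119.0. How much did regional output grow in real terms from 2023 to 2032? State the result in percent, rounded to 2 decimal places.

17.43%

Real regional output 2023 = 3462.0 / 1.139 = 3039.51.
Real regional output 2032 = 4247.4 / 1.190 = 3569.24.
Real growth = 3569.24 / 3039.51 − 1 = 0.1743.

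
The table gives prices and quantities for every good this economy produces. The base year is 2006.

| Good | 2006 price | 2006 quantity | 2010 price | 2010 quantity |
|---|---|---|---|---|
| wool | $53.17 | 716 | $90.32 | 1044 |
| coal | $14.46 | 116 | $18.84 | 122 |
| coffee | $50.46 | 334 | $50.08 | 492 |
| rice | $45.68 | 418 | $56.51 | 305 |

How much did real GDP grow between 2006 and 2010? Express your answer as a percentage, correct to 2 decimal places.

Real GDP 2006 = Nominal GDP 2006 = 53.17·716 + 14.46·116 + 50.46·334 + 45.68·418 = 75694.96.
Real GDP 2010 (at 2006 prices) = 53.17·1044 + 14.46·122 + 50.46·492 + 45.68·305 = 96032.32.
Real growth = 96032.32/75694.96 − 1 = 0.2687.

26.87%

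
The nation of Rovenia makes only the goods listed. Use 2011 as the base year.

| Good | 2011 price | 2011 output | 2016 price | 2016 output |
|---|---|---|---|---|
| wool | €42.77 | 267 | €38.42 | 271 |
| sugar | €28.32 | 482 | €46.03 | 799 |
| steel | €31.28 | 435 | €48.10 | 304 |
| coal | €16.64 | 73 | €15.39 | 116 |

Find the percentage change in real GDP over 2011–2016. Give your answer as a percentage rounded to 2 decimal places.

14.46%

Real GDP 2011 = Nominal GDP 2011 = 42.77·267 + 28.32·482 + 31.28·435 + 16.64·73 = 39891.35.
Real GDP 2016 (at 2011 prices) = 42.77·271 + 28.32·799 + 31.28·304 + 16.64·116 = 45657.71.
Real growth = 45657.71/39891.35 − 1 = 0.1446.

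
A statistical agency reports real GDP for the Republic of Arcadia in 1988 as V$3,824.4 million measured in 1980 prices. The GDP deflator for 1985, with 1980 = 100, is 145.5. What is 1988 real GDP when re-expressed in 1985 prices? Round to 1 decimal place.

V$5,564.5 million

Real GDP in 1985 prices = Real GDP in 1980 prices × (P_1985/P_1980) = 3824.4 × 1.455 = 5564.50.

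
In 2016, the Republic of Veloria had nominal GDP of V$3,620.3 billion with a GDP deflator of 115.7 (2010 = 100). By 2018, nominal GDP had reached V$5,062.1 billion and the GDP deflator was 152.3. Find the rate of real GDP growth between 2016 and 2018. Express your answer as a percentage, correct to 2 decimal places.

Real GDP 2016 = 3620.3 / 1.157 = 3129.04.
Real GDP 2018 = 5062.1 / 1.523 = 3323.77.
Real growth = 3323.77 / 3129.04 − 1 = 0.0622.

6.22%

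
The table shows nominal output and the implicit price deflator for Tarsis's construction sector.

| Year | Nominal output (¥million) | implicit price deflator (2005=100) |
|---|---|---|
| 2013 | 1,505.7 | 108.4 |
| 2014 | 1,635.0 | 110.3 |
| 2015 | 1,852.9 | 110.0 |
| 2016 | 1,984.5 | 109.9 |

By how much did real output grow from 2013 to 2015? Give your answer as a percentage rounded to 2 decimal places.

Real output 2013 = 1505.7/1.084 = 1389.02.
Real output 2015 = 1852.9/1.100 = 1684.45.
Change = 1684.45/1389.02 − 1 = 0.2127.

21.27%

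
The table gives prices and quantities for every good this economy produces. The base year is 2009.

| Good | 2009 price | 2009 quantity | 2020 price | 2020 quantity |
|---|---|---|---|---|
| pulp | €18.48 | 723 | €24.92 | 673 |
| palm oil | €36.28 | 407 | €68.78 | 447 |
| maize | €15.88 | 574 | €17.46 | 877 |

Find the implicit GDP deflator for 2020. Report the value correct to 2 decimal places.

147.55

Nominal GDP 2020 = 24.92·673 + 68.78·447 + 17.46·877 = 62828.24.
Real GDP 2020 (at 2009 prices) = 18.48·673 + 36.28·447 + 15.88·877 = 42580.96.
Deflator = Nominal/Real × 100 = 62828.24/42580.96 × 100 = 147.550.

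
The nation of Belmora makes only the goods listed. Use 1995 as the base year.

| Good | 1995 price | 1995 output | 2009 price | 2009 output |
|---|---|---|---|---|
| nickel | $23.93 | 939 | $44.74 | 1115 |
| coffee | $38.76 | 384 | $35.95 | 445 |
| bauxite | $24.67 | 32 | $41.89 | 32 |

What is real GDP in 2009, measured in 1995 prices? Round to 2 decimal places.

$44719.59

Real GDP 2009 = Σ (p_1995 × q_2009) = 23.93·1115 + 38.76·445 + 24.67·32 = 44719.59.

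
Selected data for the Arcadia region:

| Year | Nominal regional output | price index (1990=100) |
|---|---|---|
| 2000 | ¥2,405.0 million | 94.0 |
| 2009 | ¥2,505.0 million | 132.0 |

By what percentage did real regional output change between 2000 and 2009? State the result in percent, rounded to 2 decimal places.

-25.83%

Real regional output 2000 = 2405.0 / 0.940 = 2558.51.
Real regional output 2009 = 2505.0 / 1.320 = 1897.73.
Real growth = 1897.73 / 2558.51 − 1 = -0.2583.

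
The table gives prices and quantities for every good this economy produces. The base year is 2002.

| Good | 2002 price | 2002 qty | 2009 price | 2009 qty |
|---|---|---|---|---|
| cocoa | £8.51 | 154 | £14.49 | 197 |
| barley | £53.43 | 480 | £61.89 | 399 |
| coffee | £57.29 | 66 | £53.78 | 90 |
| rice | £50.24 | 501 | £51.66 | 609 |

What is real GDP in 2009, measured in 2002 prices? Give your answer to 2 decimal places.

£58747.30

Real GDP 2009 = Σ (p_2002 × q_2009) = 8.51·197 + 53.43·399 + 57.29·90 + 50.24·609 = 58747.30.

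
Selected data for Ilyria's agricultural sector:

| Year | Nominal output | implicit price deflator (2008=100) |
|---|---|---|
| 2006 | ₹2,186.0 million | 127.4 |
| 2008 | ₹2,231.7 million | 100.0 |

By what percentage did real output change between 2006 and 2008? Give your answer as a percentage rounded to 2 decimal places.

Deflate each year: 2006 → 2186.0/1.274 = 1715.86; 2008 → 2231.7/1.000 = 2231.70.
So real output changed by 2231.70/1715.86 − 1 = 0.3006, i.e. 30.06%.

30.06%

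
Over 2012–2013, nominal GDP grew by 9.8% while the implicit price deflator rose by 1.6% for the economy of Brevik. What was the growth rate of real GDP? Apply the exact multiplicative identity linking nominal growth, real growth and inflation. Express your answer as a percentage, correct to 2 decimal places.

(1 + g_nom) = (1 + g_real)(1 + π), so g_real = 1.0980 / 1.0160 − 1 = 0.08071.

8.07%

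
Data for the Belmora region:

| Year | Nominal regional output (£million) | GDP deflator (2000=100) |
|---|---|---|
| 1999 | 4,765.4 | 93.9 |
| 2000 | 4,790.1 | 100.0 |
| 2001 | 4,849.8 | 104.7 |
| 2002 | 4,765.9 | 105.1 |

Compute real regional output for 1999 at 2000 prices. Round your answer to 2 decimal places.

£5,074.97 million

Real regional output 1999 = 4765.4 / 0.939 = 5074.97.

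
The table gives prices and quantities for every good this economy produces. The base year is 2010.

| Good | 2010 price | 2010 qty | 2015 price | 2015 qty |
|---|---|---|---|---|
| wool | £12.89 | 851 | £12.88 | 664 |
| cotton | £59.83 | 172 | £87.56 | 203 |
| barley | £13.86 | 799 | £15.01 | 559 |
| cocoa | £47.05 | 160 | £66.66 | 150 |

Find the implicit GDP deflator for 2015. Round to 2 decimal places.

125.93

Nominal GDP 2015 = 12.88·664 + 87.56·203 + 15.01·559 + 66.66·150 = 44716.59.
Real GDP 2015 (at 2010 prices) = 12.89·664 + 59.83·203 + 13.86·559 + 47.05·150 = 35509.69.
Deflator = Nominal/Real × 100 = 44716.59/35509.69 × 100 = 125.928.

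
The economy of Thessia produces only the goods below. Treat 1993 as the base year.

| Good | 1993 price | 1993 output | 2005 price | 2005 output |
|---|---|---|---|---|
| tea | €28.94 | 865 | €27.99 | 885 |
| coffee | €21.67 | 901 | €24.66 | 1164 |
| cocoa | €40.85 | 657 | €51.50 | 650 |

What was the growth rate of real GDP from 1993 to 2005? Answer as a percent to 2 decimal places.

Real GDP 1993 = Nominal GDP 1993 = 28.94·865 + 21.67·901 + 40.85·657 = 71396.22.
Real GDP 2005 (at 1993 prices) = 28.94·885 + 21.67·1164 + 40.85·650 = 77388.28.
Real growth = 77388.28/71396.22 − 1 = 0.0839.

8.39%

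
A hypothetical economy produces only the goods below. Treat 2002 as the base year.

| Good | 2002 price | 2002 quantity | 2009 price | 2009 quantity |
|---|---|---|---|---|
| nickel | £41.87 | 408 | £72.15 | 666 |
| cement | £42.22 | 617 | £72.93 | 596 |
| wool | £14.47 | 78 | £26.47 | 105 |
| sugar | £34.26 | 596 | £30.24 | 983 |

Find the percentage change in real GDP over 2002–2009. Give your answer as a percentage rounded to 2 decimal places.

36.43%

Real GDP 2002 = Nominal GDP 2002 = 41.87·408 + 42.22·617 + 14.47·78 + 34.26·596 = 64680.32.
Real GDP 2009 (at 2002 prices) = 41.87·666 + 42.22·596 + 14.47·105 + 34.26·983 = 88245.47.
Real growth = 88245.47/64680.32 − 1 = 0.3643.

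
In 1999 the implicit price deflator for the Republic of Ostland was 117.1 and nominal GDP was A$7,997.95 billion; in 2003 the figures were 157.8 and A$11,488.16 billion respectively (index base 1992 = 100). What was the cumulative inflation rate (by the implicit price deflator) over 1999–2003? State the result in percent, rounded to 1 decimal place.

Price-level change = 157.8 / 117.1 − 1 = 0.3476.

34.8%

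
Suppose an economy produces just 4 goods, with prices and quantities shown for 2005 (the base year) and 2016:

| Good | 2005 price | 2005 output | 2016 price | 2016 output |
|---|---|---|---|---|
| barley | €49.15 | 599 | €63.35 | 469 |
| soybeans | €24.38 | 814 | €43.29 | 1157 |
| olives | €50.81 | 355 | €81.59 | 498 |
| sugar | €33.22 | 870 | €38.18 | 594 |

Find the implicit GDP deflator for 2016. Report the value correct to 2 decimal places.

Nominal GDP 2016 = 63.35·469 + 43.29·1157 + 81.59·498 + 38.18·594 = 143108.42.
Real GDP 2016 (at 2005 prices) = 49.15·469 + 24.38·1157 + 50.81·498 + 33.22·594 = 96295.07.
Deflator = Nominal/Real × 100 = 143108.42/96295.07 × 100 = 148.614.

148.61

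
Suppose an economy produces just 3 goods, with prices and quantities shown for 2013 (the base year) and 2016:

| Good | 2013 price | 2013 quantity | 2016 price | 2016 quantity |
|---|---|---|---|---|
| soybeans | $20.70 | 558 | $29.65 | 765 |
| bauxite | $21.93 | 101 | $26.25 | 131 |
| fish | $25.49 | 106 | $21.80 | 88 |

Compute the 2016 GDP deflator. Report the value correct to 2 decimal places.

Nominal GDP 2016 = 29.65·765 + 26.25·131 + 21.80·88 = 28039.40.
Real GDP 2016 (at 2013 prices) = 20.70·765 + 21.93·131 + 25.49·88 = 20951.45.
Deflator = Nominal/Real × 100 = 28039.40/20951.45 × 100 = 133.830.

133.83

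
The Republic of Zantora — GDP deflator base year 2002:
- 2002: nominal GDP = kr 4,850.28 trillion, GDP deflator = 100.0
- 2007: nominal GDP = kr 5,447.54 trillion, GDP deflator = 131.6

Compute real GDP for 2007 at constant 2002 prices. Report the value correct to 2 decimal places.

kr 4,139.47 trillion

Real GDP = Nominal / (GDP deflator/100) = 5447.54 / 1.316 = 4139.47.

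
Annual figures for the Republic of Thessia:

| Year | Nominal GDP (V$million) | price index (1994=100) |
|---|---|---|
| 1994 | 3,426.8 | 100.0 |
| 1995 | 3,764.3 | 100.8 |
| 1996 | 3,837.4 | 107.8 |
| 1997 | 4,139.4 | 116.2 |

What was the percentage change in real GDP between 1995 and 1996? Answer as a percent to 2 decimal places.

-4.68%

Real GDP 1995 = 3764.3/1.008 = 3734.42.
Real GDP 1996 = 3837.4/1.078 = 3559.74.
Change = 3559.74/3734.42 − 1 = -0.0468.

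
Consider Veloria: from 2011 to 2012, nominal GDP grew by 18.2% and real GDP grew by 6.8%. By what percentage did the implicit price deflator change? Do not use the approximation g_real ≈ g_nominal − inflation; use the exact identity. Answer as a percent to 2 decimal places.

10.67%

(1 + g_nom) = (1 + g_real)(1 + π), so π = 1.1820 / 1.0680 − 1 = 0.10674.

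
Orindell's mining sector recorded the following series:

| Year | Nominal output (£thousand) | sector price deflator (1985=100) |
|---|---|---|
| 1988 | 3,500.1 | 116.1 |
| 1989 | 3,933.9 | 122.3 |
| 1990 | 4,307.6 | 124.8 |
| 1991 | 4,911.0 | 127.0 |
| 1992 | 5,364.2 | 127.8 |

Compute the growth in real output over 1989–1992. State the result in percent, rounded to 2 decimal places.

Real output 1989 = 3933.9/1.223 = 3216.60.
Real output 1992 = 5364.2/1.278 = 4197.34.
Change = 4197.34/3216.60 − 1 = 0.3049.

30.49%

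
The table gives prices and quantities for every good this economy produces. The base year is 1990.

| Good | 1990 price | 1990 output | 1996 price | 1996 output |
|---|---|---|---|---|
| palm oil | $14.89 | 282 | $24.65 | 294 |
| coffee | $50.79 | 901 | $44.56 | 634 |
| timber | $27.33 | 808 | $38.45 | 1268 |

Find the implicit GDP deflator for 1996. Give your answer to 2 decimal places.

118.28

Nominal GDP 1996 = 24.65·294 + 44.56·634 + 38.45·1268 = 84252.74.
Real GDP 1996 (at 1990 prices) = 14.89·294 + 50.79·634 + 27.33·1268 = 71232.96.
Deflator = Nominal/Real × 100 = 84252.74/71232.96 × 100 = 118.278.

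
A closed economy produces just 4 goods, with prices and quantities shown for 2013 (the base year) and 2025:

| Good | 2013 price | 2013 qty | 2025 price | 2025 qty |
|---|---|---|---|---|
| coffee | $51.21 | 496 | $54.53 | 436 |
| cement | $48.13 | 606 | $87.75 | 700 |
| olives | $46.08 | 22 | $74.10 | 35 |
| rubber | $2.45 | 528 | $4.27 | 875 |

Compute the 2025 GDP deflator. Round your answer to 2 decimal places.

153.12

Nominal GDP 2025 = 54.53·436 + 87.75·700 + 74.10·35 + 4.27·875 = 91529.83.
Real GDP 2025 (at 2013 prices) = 51.21·436 + 48.13·700 + 46.08·35 + 2.45·875 = 59775.11.
Deflator = Nominal/Real × 100 = 91529.83/59775.11 × 100 = 153.124.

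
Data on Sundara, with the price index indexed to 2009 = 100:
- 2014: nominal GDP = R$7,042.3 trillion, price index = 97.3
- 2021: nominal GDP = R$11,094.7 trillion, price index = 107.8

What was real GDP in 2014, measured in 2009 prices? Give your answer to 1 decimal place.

Real GDP = Nominal / (price index/100) = 7042.3 / 0.973 = 7237.72.

R$7,237.7 trillion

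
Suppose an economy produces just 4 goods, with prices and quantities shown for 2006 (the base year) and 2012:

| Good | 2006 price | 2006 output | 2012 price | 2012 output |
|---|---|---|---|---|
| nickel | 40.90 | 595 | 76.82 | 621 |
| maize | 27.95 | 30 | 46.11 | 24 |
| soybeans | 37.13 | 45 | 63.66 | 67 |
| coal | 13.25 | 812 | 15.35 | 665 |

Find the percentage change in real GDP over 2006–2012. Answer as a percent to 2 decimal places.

-0.63%

Real GDP 2006 = Nominal GDP 2006 = 40.90·595 + 27.95·30 + 37.13·45 + 13.25·812 = 37603.85.
Real GDP 2012 (at 2006 prices) = 40.90·621 + 27.95·24 + 37.13·67 + 13.25·665 = 37368.66.
Real growth = 37368.66/37603.85 − 1 = -0.0063.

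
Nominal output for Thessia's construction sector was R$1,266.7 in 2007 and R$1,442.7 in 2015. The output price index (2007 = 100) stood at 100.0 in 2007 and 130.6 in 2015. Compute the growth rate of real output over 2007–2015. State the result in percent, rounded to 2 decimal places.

Deflate each year: 2007 → 1266.7/1.000 = 1266.70; 2015 → 1442.7/1.306 = 1104.67.
So real output changed by 1104.67/1266.70 − 1 = -0.1279, i.e. -12.79%.

-12.79%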